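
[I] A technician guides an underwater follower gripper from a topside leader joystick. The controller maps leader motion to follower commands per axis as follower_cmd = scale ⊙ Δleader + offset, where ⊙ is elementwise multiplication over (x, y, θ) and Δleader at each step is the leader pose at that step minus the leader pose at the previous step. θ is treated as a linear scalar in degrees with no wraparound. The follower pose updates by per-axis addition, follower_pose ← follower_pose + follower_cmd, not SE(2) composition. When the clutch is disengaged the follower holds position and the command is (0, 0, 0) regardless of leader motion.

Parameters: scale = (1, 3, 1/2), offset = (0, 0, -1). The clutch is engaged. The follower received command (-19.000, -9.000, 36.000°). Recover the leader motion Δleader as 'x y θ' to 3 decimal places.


axis x: (-19.000 − 0) / (1) = -19.000
axis y: (-9.000 − 0) / (3) = -3.000
axis θ: (36.000 − -1) / (1/2) = 74.000

-19.000 -3.000 74.000


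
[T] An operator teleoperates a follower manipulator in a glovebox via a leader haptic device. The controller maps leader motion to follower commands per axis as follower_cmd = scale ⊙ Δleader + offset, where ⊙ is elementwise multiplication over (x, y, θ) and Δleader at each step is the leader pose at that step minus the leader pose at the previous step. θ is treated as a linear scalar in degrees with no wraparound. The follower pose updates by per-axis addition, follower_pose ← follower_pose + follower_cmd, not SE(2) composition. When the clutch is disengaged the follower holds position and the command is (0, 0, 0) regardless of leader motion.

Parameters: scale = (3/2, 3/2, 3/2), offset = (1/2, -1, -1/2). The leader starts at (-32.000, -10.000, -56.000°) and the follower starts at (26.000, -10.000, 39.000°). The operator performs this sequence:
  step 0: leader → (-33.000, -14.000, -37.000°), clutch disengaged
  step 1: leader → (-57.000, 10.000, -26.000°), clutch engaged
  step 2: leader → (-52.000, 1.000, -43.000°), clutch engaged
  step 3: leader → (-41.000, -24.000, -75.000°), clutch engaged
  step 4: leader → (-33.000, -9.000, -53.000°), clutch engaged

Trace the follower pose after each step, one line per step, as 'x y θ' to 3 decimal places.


26.000 -10.000 39.000
-9.500 25.000 55.000
-1.500 10.500 29.000
15.500 -28.000 -19.500
28.000 -6.500 13.000

step 0: Δleader=(-1.000, -4.000, 19.000°), disengaged; cmd=(0,0,0) → follower holds at (26.000, -10.000, 39.000°)
step 1: Δleader=(-24.000, 24.000, 11.000°), engaged; cmd=(-35.500, 35.000, 16.000°) → follower=(-9.500, 25.000, 55.000°)
step 2: Δleader=(5.000, -9.000, -17.000°), engaged; cmd=(8.000, -14.500, -26.000°) → follower=(-1.500, 10.500, 29.000°)
step 3: Δleader=(11.000, -25.000, -32.000°), engaged; cmd=(17.000, -38.500, -48.500°) → follower=(15.500, -28.000, -19.500°)
step 4: Δleader=(8.000, 15.000, 22.000°), engaged; cmd=(12.500, 21.500, 32.500°) → follower=(28.000, -6.500, 13.000°)


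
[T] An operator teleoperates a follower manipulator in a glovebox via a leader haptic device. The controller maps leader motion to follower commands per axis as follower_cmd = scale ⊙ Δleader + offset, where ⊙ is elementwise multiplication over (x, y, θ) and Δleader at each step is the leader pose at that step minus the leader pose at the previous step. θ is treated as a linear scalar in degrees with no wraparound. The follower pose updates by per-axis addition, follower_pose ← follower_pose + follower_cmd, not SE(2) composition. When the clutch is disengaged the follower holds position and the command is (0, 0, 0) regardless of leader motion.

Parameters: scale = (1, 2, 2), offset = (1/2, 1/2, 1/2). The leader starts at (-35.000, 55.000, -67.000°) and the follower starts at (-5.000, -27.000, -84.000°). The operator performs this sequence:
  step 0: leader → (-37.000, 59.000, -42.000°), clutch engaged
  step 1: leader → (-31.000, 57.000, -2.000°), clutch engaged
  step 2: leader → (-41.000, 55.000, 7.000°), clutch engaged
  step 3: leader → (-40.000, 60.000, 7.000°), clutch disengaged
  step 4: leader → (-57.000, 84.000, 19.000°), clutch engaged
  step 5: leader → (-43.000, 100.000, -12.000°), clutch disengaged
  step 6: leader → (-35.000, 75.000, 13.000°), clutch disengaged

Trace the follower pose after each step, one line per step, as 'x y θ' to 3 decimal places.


step 0: Δleader=(-2.000, 4.000, 25.000°), engaged; cmd=(-1.500, 8.500, 50.500°) → follower=(-6.500, -18.500, -33.500°)
step 1: Δleader=(6.000, -2.000, 40.000°), engaged; cmd=(6.500, -3.500, 80.500°) → follower=(0.000, -22.000, 47.000°)
step 2: Δleader=(-10.000, -2.000, 9.000°), engaged; cmd=(-9.500, -3.500, 18.500°) → follower=(-9.500, -25.500, 65.500°)
step 3: Δleader=(1.000, 5.000, 0.000°), disengaged; cmd=(0,0,0) → follower holds at (-9.500, -25.500, 65.500°)
step 4: Δleader=(-17.000, 24.000, 12.000°), engaged; cmd=(-16.500, 48.500, 24.500°) → follower=(-26.000, 23.000, 90.000°)
step 5: Δleader=(14.000, 16.000, -31.000°), disengaged; cmd=(0,0,0) → follower holds at (-26.000, 23.000, 90.000°)
step 6: Δleader=(8.000, -25.000, 25.000°), disengaged; cmd=(0,0,0) → follower holds at (-26.000, 23.000, 90.000°)

-6.500 -18.500 -33.500
0.000 -22.000 47.000
-9.500 -25.500 65.500
-9.500 -25.500 65.500
-26.000 23.000 90.000
-26.000 23.000 90.000
-26.000 23.000 90.000


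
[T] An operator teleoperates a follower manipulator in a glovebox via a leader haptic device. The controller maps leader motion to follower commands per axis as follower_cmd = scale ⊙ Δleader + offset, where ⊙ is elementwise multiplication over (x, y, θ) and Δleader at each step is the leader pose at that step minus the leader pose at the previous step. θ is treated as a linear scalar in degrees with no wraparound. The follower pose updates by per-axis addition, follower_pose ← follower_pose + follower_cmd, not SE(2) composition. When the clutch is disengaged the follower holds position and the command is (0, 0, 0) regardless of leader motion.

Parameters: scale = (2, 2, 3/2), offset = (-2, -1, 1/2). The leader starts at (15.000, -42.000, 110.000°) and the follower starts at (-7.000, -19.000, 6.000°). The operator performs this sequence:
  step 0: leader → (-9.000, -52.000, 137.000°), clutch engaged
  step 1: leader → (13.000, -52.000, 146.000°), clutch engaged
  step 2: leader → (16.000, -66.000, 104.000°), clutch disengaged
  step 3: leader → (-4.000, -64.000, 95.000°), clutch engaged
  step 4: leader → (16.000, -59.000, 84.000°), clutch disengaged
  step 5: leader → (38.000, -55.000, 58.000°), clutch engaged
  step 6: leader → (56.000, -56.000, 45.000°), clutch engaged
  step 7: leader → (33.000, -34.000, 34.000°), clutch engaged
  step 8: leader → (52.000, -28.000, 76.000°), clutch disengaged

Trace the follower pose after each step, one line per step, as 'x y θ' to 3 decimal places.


step 0: Δleader=(-24.000, -10.000, 27.000°), engaged; cmd=(-50.000, -21.000, 41.000°) → follower=(-57.000, -40.000, 47.000°)
step 1: Δleader=(22.000, 0.000, 9.000°), engaged; cmd=(42.000, -1.000, 14.000°) → follower=(-15.000, -41.000, 61.000°)
step 2: Δleader=(3.000, -14.000, -42.000°), disengaged; cmd=(0,0,0) → follower holds at (-15.000, -41.000, 61.000°)
step 3: Δleader=(-20.000, 2.000, -9.000°), engaged; cmd=(-42.000, 3.000, -13.000°) → follower=(-57.000, -38.000, 48.000°)
step 4: Δleader=(20.000, 5.000, -11.000°), disengaged; cmd=(0,0,0) → follower holds at (-57.000, -38.000, 48.000°)
step 5: Δleader=(22.000, 4.000, -26.000°), engaged; cmd=(42.000, 7.000, -38.500°) → follower=(-15.000, -31.000, 9.500°)
step 6: Δleader=(18.000, -1.000, -13.000°), engaged; cmd=(34.000, -3.000, -19.000°) → follower=(19.000, -34.000, -9.500°)
step 7: Δleader=(-23.000, 22.000, -11.000°), engaged; cmd=(-48.000, 43.000, -16.000°) → follower=(-29.000, 9.000, -25.500°)
step 8: Δleader=(19.000, 6.000, 42.000°), disengaged; cmd=(0,0,0) → follower holds at (-29.000, 9.000, -25.500°)

-57.000 -40.000 47.000
-15.000 -41.000 61.000
-15.000 -41.000 61.000
-57.000 -38.000 48.000
-57.000 -38.000 48.000
-15.000 -31.000 9.500
19.000 -34.000 -9.500
-29.000 9.000 -25.500
-29.000 9.000 -25.500


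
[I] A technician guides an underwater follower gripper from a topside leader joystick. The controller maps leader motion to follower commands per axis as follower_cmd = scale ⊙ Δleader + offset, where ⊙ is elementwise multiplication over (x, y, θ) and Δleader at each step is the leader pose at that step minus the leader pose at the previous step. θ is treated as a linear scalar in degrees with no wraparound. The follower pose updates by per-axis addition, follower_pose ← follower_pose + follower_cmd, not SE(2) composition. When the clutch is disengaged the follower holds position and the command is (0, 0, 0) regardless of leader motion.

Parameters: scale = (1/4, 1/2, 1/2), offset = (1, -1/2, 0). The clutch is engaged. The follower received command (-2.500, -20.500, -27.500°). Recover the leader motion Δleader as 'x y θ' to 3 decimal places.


-14.000 -40.000 -55.000

axis x: (-2.500 − 1) / (1/4) = -14.000
axis y: (-20.500 − -1/2) / (1/2) = -40.000
axis θ: (-27.500 − 0) / (1/2) = -55.000


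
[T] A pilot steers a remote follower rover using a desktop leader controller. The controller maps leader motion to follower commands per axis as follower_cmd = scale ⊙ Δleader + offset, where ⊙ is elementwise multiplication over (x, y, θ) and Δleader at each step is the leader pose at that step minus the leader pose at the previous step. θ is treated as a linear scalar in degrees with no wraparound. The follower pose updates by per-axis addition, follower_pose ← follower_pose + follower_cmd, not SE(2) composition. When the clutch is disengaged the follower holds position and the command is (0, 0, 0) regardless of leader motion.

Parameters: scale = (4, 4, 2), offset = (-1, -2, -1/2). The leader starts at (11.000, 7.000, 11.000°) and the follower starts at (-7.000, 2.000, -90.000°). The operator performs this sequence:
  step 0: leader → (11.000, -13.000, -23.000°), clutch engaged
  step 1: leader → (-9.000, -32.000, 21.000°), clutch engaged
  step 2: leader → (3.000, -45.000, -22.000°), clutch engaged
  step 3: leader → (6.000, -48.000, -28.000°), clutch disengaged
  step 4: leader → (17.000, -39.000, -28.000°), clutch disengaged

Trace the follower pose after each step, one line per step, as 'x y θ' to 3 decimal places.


step 0: Δleader=(0.000, -20.000, -34.000°), engaged; cmd=(-1.000, -82.000, -68.500°) → follower=(-8.000, -80.000, -158.500°)
step 1: Δleader=(-20.000, -19.000, 44.000°), engaged; cmd=(-81.000, -78.000, 87.500°) → follower=(-89.000, -158.000, -71.000°)
step 2: Δleader=(12.000, -13.000, -43.000°), engaged; cmd=(47.000, -54.000, -86.500°) → follower=(-42.000, -212.000, -157.500°)
step 3: Δleader=(3.000, -3.000, -6.000°), disengaged; cmd=(0,0,0) → follower holds at (-42.000, -212.000, -157.500°)
step 4: Δleader=(11.000, 9.000, 0.000°), disengaged; cmd=(0,0,0) → follower holds at (-42.000, -212.000, -157.500°)

-8.000 -80.000 -158.500
-89.000 -158.000 -71.000
-42.000 -212.000 -157.500
-42.000 -212.000 -157.500
-42.000 -212.000 -157.500


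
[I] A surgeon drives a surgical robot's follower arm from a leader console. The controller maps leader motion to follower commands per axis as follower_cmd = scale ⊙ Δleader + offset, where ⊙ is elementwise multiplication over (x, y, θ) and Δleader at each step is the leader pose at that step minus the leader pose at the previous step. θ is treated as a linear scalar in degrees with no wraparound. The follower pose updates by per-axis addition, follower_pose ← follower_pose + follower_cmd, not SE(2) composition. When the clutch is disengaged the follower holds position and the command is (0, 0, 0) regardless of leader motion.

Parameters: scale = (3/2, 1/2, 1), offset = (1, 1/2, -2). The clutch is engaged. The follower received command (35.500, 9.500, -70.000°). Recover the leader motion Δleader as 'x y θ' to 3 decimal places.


axis x: (35.500 − 1) / (3/2) = 23.000
axis y: (9.500 − 1/2) / (1/2) = 18.000
axis θ: (-70.000 − -2) / (1) = -68.000

23.000 18.000 -68.000


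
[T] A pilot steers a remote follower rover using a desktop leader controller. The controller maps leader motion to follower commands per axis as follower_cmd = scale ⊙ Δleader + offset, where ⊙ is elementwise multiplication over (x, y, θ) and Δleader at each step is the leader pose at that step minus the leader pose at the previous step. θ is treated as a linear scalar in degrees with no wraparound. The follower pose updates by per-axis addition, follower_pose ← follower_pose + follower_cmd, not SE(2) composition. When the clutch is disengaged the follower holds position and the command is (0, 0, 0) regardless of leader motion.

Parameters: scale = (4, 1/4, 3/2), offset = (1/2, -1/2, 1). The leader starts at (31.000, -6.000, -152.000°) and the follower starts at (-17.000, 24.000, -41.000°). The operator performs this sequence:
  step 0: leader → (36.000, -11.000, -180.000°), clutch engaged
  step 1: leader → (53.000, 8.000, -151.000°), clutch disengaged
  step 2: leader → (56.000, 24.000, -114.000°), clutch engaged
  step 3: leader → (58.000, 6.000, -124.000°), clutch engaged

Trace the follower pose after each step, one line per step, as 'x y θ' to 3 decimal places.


3.500 22.250 -82.000
3.500 22.250 -82.000
16.000 25.750 -25.500
24.500 20.750 -39.500

step 0: Δleader=(5.000, -5.000, -28.000°), engaged; cmd=(20.500, -1.750, -41.000°) → follower=(3.500, 22.250, -82.000°)
step 1: Δleader=(17.000, 19.000, 29.000°), disengaged; cmd=(0,0,0) → follower holds at (3.500, 22.250, -82.000°)
step 2: Δleader=(3.000, 16.000, 37.000°), engaged; cmd=(12.500, 3.500, 56.500°) → follower=(16.000, 25.750, -25.500°)
step 3: Δleader=(2.000, -18.000, -10.000°), engaged; cmd=(8.500, -5.000, -14.000°) → follower=(24.500, 20.750, -39.500°)


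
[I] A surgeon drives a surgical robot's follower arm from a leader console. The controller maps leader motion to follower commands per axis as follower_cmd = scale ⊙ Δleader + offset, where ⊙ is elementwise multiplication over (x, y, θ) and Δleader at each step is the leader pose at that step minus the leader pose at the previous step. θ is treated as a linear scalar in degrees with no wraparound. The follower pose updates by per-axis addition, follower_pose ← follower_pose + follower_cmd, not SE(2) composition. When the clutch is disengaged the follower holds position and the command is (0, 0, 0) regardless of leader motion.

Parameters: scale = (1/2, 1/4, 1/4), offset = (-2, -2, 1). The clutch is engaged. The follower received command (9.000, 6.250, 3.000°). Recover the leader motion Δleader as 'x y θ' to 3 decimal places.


axis x: (9.000 − -2) / (1/2) = 22.000
axis y: (6.250 − -2) / (1/4) = 33.000
axis θ: (3.000 − 1) / (1/4) = 8.000

22.000 33.000 8.000


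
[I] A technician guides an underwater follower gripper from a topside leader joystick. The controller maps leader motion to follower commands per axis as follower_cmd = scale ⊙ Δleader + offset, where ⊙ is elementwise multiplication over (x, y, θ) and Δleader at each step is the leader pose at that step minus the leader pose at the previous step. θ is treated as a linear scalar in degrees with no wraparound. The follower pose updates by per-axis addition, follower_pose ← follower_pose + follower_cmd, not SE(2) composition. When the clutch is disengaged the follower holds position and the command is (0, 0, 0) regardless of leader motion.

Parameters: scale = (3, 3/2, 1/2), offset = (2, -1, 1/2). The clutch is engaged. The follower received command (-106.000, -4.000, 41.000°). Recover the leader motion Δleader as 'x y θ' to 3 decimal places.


-36.000 -2.000 81.000

axis x: (-106.000 − 2) / (3) = -36.000
axis y: (-4.000 − -1) / (3/2) = -2.000
axis θ: (41.000 − 1/2) / (1/2) = 81.000


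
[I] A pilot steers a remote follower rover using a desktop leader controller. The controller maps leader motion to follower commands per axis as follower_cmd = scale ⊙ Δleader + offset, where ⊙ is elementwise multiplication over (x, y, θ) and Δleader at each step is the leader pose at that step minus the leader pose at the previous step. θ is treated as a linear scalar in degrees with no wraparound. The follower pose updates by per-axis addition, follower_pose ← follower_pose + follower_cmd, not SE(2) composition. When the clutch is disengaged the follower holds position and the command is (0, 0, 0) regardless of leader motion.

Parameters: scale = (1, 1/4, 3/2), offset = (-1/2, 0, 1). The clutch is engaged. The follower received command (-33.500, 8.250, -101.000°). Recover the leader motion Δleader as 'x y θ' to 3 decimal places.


axis x: (-33.500 − -1/2) / (1) = -33.000
axis y: (8.250 − 0) / (1/4) = 33.000
axis θ: (-101.000 − 1) / (3/2) = -68.000

-33.000 33.000 -68.000


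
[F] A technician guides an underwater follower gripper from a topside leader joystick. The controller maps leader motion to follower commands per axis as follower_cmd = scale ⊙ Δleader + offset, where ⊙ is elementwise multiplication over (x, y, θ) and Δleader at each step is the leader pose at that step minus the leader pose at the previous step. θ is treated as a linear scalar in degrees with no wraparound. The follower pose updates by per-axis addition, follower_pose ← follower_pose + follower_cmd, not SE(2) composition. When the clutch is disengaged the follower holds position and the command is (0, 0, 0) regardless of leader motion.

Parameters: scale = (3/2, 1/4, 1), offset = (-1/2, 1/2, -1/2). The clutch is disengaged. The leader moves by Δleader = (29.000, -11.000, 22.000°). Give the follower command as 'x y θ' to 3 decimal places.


clutch disengaged → follower holds; cmd = (0, 0, 0)

0.000 0.000 0.000


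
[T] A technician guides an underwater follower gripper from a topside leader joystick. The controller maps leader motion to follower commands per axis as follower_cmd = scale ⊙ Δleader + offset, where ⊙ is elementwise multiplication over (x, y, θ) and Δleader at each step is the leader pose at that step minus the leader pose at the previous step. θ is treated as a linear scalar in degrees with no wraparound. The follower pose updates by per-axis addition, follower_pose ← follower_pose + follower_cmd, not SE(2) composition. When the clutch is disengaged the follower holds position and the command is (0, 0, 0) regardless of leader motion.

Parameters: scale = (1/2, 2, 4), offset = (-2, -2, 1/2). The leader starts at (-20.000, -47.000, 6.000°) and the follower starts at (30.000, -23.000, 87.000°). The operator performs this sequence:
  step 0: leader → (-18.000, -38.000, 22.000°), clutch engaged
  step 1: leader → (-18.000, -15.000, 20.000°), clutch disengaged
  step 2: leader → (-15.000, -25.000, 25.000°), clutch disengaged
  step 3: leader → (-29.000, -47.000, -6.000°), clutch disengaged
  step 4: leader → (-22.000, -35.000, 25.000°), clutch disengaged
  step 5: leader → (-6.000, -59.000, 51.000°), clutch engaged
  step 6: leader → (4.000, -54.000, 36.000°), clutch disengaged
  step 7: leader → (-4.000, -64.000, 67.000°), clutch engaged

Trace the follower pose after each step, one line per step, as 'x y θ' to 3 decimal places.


step 0: Δleader=(2.000, 9.000, 16.000°), engaged; cmd=(-1.000, 16.000, 64.500°) → follower=(29.000, -7.000, 151.500°)
step 1: Δleader=(0.000, 23.000, -2.000°), disengaged; cmd=(0,0,0) → follower holds at (29.000, -7.000, 151.500°)
step 2: Δleader=(3.000, -10.000, 5.000°), disengaged; cmd=(0,0,0) → follower holds at (29.000, -7.000, 151.500°)
step 3: Δleader=(-14.000, -22.000, -31.000°), disengaged; cmd=(0,0,0) → follower holds at (29.000, -7.000, 151.500°)
step 4: Δleader=(7.000, 12.000, 31.000°), disengaged; cmd=(0,0,0) → follower holds at (29.000, -7.000, 151.500°)
step 5: Δleader=(16.000, -24.000, 26.000°), engaged; cmd=(6.000, -50.000, 104.500°) → follower=(35.000, -57.000, 256.000°)
step 6: Δleader=(10.000, 5.000, -15.000°), disengaged; cmd=(0,0,0) → follower holds at (35.000, -57.000, 256.000°)
step 7: Δleader=(-8.000, -10.000, 31.000°), engaged; cmd=(-6.000, -22.000, 124.500°) → follower=(29.000, -79.000, 380.500°)

29.000 -7.000 151.500
29.000 -7.000 151.500
29.000 -7.000 151.500
29.000 -7.000 151.500
29.000 -7.000 151.500
35.000 -57.000 256.000
35.000 -57.000 256.000
29.000 -79.000 380.500


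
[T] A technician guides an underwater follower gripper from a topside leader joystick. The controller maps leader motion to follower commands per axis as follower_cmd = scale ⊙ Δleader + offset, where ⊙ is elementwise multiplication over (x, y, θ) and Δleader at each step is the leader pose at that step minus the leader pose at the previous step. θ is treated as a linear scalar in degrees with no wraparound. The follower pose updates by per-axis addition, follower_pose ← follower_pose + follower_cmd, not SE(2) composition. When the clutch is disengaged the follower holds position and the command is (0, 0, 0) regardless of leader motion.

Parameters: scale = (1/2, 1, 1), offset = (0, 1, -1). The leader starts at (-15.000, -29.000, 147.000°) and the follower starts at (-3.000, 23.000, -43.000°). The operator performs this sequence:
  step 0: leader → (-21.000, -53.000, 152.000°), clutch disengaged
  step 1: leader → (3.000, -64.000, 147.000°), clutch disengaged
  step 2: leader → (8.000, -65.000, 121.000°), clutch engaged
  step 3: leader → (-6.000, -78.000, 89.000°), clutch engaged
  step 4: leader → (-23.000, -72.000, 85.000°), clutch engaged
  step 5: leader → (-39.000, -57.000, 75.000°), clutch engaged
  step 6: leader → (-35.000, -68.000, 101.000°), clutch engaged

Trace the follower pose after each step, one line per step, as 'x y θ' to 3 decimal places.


-3.000 23.000 -43.000
-3.000 23.000 -43.000
-0.500 23.000 -70.000
-7.500 11.000 -103.000
-16.000 18.000 -108.000
-24.000 34.000 -119.000
-22.000 24.000 -94.000

step 0: Δleader=(-6.000, -24.000, 5.000°), disengaged; cmd=(0,0,0) → follower holds at (-3.000, 23.000, -43.000°)
step 1: Δleader=(24.000, -11.000, -5.000°), disengaged; cmd=(0,0,0) → follower holds at (-3.000, 23.000, -43.000°)
step 2: Δleader=(5.000, -1.000, -26.000°), engaged; cmd=(2.500, 0.000, -27.000°) → follower=(-0.500, 23.000, -70.000°)
step 3: Δleader=(-14.000, -13.000, -32.000°), engaged; cmd=(-7.000, -12.000, -33.000°) → follower=(-7.500, 11.000, -103.000°)
step 4: Δleader=(-17.000, 6.000, -4.000°), engaged; cmd=(-8.500, 7.000, -5.000°) → follower=(-16.000, 18.000, -108.000°)
step 5: Δleader=(-16.000, 15.000, -10.000°), engaged; cmd=(-8.000, 16.000, -11.000°) → follower=(-24.000, 34.000, -119.000°)
step 6: Δleader=(4.000, -11.000, 26.000°), engaged; cmd=(2.000, -10.000, 25.000°) → follower=(-22.000, 24.000, -94.000°)


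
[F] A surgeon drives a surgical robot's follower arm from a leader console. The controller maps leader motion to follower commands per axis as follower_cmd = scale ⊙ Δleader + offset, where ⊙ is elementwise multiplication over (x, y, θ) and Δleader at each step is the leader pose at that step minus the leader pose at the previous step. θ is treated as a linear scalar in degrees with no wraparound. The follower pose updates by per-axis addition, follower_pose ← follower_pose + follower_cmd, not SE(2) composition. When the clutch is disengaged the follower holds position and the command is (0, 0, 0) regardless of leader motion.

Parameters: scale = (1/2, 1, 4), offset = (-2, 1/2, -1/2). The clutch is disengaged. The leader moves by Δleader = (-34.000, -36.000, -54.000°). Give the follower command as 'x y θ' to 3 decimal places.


clutch disengaged → follower holds; cmd = (0, 0, 0)

0.000 0.000 0.000


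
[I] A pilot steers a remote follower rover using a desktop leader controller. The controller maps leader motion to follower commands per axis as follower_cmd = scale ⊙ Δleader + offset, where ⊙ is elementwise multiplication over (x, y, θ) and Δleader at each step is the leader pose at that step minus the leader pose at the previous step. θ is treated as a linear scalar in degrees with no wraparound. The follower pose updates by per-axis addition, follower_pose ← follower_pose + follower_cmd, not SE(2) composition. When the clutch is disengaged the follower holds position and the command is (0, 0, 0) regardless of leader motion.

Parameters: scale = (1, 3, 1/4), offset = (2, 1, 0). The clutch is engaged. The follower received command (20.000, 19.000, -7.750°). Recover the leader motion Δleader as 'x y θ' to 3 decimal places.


18.000 6.000 -31.000

axis x: (20.000 − 2) / (1) = 18.000
axis y: (19.000 − 1) / (3) = 6.000
axis θ: (-7.750 − 0) / (1/4) = -31.000


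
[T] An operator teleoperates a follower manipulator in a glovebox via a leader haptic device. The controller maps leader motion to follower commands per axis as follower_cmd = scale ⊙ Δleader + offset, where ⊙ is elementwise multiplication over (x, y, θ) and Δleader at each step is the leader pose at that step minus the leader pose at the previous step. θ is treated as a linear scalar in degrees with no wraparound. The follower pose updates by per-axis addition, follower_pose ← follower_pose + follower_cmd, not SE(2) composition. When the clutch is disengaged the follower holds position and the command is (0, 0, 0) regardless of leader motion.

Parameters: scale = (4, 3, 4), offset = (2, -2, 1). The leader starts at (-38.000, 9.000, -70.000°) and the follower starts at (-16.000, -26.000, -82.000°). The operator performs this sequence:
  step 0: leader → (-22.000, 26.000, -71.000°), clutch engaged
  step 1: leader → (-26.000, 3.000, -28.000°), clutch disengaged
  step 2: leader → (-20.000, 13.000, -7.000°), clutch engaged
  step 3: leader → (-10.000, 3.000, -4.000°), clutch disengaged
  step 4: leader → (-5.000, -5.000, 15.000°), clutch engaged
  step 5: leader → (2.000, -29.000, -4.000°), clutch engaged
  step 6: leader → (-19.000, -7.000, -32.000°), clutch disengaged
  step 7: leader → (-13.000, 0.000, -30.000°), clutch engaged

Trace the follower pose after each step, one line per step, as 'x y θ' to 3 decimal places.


step 0: Δleader=(16.000, 17.000, -1.000°), engaged; cmd=(66.000, 49.000, -3.000°) → follower=(50.000, 23.000, -85.000°)
step 1: Δleader=(-4.000, -23.000, 43.000°), disengaged; cmd=(0,0,0) → follower holds at (50.000, 23.000, -85.000°)
step 2: Δleader=(6.000, 10.000, 21.000°), engaged; cmd=(26.000, 28.000, 85.000°) → follower=(76.000, 51.000, 0.000°)
step 3: Δleader=(10.000, -10.000, 3.000°), disengaged; cmd=(0,0,0) → follower holds at (76.000, 51.000, 0.000°)
step 4: Δleader=(5.000, -8.000, 19.000°), engaged; cmd=(22.000, -26.000, 77.000°) → follower=(98.000, 25.000, 77.000°)
step 5: Δleader=(7.000, -24.000, -19.000°), engaged; cmd=(30.000, -74.000, -75.000°) → follower=(128.000, -49.000, 2.000°)
step 6: Δleader=(-21.000, 22.000, -28.000°), disengaged; cmd=(0,0,0) → follower holds at (128.000, -49.000, 2.000°)
step 7: Δleader=(6.000, 7.000, 2.000°), engaged; cmd=(26.000, 19.000, 9.000°) → follower=(154.000, -30.000, 11.000°)

50.000 23.000 -85.000
50.000 23.000 -85.000
76.000 51.000 0.000
76.000 51.000 0.000
98.000 25.000 77.000
128.000 -49.000 2.000
128.000 -49.000 2.000
154.000 -30.000 11.000


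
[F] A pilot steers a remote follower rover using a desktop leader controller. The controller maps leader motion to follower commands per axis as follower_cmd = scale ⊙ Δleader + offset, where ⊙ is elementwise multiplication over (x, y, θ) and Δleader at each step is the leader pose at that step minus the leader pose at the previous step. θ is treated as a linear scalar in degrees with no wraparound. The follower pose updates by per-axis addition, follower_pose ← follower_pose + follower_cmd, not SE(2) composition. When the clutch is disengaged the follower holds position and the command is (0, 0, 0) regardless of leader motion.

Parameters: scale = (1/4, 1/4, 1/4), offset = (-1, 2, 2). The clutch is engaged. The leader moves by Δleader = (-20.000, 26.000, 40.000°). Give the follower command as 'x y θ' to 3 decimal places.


-6.000 8.500 12.000

axis x: 1/4·-20.000 + -1 = -6.000
axis y: 1/4·26.000 + 2 = 8.500
axis θ: 1/4·40.000 + 2 = 12.000


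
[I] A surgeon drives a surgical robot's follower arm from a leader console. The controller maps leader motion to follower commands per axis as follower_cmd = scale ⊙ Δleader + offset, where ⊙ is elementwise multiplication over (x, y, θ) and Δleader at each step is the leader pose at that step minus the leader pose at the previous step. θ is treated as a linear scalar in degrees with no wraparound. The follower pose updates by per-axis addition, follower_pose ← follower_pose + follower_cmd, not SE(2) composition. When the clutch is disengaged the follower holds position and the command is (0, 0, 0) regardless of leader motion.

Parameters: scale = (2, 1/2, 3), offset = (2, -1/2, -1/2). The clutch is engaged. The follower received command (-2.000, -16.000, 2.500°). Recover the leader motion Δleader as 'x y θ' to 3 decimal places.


axis x: (-2.000 − 2) / (2) = -2.000
axis y: (-16.000 − -1/2) / (1/2) = -31.000
axis θ: (2.500 − -1/2) / (3) = 1.000

-2.000 -31.000 1.000


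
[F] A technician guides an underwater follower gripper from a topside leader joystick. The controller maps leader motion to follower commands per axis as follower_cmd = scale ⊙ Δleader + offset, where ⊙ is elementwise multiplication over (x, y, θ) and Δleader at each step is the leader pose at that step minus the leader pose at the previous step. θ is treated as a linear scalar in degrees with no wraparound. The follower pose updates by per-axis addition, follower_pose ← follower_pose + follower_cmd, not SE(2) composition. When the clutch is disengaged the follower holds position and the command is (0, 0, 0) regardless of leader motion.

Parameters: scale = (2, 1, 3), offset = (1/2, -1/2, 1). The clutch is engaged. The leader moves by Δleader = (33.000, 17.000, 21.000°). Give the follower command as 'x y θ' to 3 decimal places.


axis x: 2·33.000 + 1/2 = 66.500
axis y: 1·17.000 + -1/2 = 16.500
axis θ: 3·21.000 + 1 = 64.000

66.500 16.500 64.000


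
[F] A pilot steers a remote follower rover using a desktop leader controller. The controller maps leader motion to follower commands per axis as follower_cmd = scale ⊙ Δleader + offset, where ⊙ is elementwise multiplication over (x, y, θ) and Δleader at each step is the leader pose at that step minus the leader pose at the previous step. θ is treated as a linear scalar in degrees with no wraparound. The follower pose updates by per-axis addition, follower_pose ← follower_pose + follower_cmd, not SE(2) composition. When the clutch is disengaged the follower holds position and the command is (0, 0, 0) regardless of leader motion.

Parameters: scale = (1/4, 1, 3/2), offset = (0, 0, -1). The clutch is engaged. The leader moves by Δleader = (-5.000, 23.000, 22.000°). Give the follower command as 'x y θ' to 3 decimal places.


axis x: 1/4·-5.000 + 0 = -1.250
axis y: 1·23.000 + 0 = 23.000
axis θ: 3/2·22.000 + -1 = 32.000

-1.250 23.000 32.000


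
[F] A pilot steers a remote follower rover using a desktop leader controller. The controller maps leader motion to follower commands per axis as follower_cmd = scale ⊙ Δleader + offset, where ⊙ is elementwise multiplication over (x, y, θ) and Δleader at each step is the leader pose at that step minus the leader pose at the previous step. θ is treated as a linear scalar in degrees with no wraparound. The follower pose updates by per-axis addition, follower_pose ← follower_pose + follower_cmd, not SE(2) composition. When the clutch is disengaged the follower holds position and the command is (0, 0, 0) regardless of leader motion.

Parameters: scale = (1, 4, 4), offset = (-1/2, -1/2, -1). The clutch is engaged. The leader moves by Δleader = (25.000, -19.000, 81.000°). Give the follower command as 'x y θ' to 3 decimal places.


axis x: 1·25.000 + -1/2 = 24.500
axis y: 4·-19.000 + -1/2 = -76.500
axis θ: 4·81.000 + -1 = 323.000

24.500 -76.500 323.000


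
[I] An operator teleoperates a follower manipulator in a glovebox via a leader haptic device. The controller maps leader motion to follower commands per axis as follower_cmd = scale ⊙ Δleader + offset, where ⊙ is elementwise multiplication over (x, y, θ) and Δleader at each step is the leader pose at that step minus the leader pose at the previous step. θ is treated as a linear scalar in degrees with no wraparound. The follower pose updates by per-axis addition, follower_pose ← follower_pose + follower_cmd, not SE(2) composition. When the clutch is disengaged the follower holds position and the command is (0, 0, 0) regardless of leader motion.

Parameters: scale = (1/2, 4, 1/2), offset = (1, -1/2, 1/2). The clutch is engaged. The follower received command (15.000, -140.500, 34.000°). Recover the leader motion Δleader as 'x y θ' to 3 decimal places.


28.000 -35.000 67.000

axis x: (15.000 − 1) / (1/2) = 28.000
axis y: (-140.500 − -1/2) / (4) = -35.000
axis θ: (34.000 − 1/2) / (1/2) = 67.000


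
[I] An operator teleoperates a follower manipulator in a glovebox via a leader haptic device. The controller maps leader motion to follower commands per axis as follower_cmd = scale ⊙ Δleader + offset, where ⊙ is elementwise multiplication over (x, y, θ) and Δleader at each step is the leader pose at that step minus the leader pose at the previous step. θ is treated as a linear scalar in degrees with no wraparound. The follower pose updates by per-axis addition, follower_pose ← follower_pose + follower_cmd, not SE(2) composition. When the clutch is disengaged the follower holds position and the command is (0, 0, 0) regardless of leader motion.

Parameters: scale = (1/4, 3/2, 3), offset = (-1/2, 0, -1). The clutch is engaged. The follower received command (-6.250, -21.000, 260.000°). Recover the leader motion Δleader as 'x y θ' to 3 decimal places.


-23.000 -14.000 87.000

axis x: (-6.250 − -1/2) / (1/4) = -23.000
axis y: (-21.000 − 0) / (3/2) = -14.000
axis θ: (260.000 − -1) / (3) = 87.000


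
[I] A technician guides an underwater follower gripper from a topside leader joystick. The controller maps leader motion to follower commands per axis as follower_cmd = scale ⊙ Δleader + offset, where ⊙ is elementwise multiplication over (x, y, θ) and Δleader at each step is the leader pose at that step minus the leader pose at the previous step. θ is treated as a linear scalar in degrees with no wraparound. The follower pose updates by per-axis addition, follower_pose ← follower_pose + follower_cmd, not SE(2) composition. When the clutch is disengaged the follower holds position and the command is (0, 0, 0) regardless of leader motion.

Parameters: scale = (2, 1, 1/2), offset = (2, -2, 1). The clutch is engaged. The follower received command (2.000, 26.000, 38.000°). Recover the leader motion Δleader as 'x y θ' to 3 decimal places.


0.000 28.000 74.000

axis x: (2.000 − 2) / (2) = 0.000
axis y: (26.000 − -2) / (1) = 28.000
axis θ: (38.000 − 1) / (1/2) = 74.000


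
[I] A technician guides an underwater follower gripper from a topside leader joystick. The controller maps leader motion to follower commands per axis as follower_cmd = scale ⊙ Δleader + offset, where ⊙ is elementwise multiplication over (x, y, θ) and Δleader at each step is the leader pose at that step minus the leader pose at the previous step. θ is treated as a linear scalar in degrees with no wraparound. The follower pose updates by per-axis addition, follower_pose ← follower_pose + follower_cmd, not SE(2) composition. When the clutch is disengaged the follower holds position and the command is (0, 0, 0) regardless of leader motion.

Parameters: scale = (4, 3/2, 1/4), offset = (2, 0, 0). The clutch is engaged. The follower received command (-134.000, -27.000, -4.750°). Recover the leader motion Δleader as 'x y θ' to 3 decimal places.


-34.000 -18.000 -19.000

axis x: (-134.000 − 2) / (4) = -34.000
axis y: (-27.000 − 0) / (3/2) = -18.000
axis θ: (-4.750 − 0) / (1/4) = -19.000


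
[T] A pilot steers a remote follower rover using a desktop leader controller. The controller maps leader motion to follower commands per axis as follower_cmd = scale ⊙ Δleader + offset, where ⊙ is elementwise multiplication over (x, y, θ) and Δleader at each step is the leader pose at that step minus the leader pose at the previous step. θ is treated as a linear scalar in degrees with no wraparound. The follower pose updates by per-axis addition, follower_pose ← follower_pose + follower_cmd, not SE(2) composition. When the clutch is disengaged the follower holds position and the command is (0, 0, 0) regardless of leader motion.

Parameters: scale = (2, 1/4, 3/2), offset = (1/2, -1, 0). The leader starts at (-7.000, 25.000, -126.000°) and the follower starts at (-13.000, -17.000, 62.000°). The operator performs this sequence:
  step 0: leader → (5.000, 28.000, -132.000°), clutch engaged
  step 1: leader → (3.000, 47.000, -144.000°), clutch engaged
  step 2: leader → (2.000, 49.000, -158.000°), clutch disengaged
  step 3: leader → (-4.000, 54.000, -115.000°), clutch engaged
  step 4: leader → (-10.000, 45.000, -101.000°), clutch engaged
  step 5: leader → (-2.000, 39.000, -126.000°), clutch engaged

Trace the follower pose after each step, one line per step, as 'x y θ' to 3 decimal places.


11.500 -17.250 53.000
8.000 -13.500 35.000
8.000 -13.500 35.000
-3.500 -13.250 99.500
-15.000 -16.500 120.500
1.500 -19.000 83.000

step 0: Δleader=(12.000, 3.000, -6.000°), engaged; cmd=(24.500, -0.250, -9.000°) → follower=(11.500, -17.250, 53.000°)
step 1: Δleader=(-2.000, 19.000, -12.000°), engaged; cmd=(-3.500, 3.750, -18.000°) → follower=(8.000, -13.500, 35.000°)
step 2: Δleader=(-1.000, 2.000, -14.000°), disengaged; cmd=(0,0,0) → follower holds at (8.000, -13.500, 35.000°)
step 3: Δleader=(-6.000, 5.000, 43.000°), engaged; cmd=(-11.500, 0.250, 64.500°) → follower=(-3.500, -13.250, 99.500°)
step 4: Δleader=(-6.000, -9.000, 14.000°), engaged; cmd=(-11.500, -3.250, 21.000°) → follower=(-15.000, -16.500, 120.500°)
step 5: Δleader=(8.000, -6.000, -25.000°), engaged; cmd=(16.500, -2.500, -37.500°) → follower=(1.500, -19.000, 83.000°)


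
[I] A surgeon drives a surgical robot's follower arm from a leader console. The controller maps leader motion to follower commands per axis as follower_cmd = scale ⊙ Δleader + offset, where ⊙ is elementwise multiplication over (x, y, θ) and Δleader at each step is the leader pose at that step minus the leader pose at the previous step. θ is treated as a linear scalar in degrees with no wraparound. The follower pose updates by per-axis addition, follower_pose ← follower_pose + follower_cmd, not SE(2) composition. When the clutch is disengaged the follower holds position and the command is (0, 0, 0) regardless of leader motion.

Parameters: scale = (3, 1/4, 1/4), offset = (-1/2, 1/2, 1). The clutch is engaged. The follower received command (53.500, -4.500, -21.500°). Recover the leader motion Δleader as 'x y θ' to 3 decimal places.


18.000 -20.000 -90.000

axis x: (53.500 − -1/2) / (3) = 18.000
axis y: (-4.500 − 1/2) / (1/4) = -20.000
axis θ: (-21.500 − 1) / (1/4) = -90.000


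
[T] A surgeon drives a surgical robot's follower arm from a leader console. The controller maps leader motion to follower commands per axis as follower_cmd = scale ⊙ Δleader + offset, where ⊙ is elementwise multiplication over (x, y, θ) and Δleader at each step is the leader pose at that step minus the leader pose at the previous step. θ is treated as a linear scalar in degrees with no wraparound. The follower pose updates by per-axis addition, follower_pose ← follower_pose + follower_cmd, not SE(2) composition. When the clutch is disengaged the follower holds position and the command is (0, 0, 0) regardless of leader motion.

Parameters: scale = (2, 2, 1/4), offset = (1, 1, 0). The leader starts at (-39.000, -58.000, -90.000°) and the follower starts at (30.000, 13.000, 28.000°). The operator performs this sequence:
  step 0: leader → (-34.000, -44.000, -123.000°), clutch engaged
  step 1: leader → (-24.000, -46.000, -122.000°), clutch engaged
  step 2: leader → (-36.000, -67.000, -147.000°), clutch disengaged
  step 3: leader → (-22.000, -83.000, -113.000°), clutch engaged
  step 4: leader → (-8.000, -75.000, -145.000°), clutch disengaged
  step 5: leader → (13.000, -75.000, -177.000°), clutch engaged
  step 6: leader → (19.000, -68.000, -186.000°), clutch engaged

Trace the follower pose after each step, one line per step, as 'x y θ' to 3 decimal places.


41.000 42.000 19.750
62.000 39.000 20.000
62.000 39.000 20.000
91.000 8.000 28.500
91.000 8.000 28.500
134.000 9.000 20.500
147.000 24.000 18.250

step 0: Δleader=(5.000, 14.000, -33.000°), engaged; cmd=(11.000, 29.000, -8.250°) → follower=(41.000, 42.000, 19.750°)
step 1: Δleader=(10.000, -2.000, 1.000°), engaged; cmd=(21.000, -3.000, 0.250°) → follower=(62.000, 39.000, 20.000°)
step 2: Δleader=(-12.000, -21.000, -25.000°), disengaged; cmd=(0,0,0) → follower holds at (62.000, 39.000, 20.000°)
step 3: Δleader=(14.000, -16.000, 34.000°), engaged; cmd=(29.000, -31.000, 8.500°) → follower=(91.000, 8.000, 28.500°)
step 4: Δleader=(14.000, 8.000, -32.000°), disengaged; cmd=(0,0,0) → follower holds at (91.000, 8.000, 28.500°)
step 5: Δleader=(21.000, 0.000, -32.000°), engaged; cmd=(43.000, 1.000, -8.000°) → follower=(134.000, 9.000, 20.500°)
step 6: Δleader=(6.000, 7.000, -9.000°), engaged; cmd=(13.000, 15.000, -2.250°) → follower=(147.000, 24.000, 18.250°)
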